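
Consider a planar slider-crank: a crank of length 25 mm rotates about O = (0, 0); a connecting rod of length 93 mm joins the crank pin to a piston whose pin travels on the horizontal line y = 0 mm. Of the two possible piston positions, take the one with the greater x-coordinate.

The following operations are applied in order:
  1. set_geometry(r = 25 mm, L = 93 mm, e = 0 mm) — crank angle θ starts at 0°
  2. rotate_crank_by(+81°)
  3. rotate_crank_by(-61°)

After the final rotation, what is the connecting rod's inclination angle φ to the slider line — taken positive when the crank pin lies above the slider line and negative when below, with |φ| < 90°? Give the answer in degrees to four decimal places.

set_geometry: r = 25 mm, L = 93 mm, e = 0 mm; θ ← 0°
rotate_crank_by(+81°): θ ← 0° +81° = 81°
rotate_crank_by(-61°): θ ← 81° -61° = 20°
crank pin P = (r cos θ, r sin θ) = (23.492316, 8.550504)
h = r sin θ − e = 8.550504 − 0 = 8.550504
sin φ = h / L = 8.550504 / 93 = 0.09194090
φ = arcsin(0.09194090) = 5.275275°

5.2753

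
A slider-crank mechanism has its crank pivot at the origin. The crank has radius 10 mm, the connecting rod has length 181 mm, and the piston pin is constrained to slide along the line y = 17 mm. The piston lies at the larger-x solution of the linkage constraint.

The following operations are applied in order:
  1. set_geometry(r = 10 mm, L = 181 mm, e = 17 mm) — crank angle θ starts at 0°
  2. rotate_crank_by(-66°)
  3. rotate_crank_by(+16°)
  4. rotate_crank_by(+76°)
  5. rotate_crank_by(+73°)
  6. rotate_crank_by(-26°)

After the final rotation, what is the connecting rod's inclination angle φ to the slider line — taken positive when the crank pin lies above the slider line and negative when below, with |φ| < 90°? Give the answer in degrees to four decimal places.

-2.3548

set_geometry: r = 10 mm, L = 181 mm, e = 17 mm; θ ← 0°
rotate_crank_by(-66°): θ ← 0° -66° = -66°
rotate_crank_by(+16°): θ ← -66° +16° = -50°
rotate_crank_by(+76°): θ ← -50° +76° = 26°
rotate_crank_by(+73°): θ ← 26° +73° = 99°
rotate_crank_by(-26°): θ ← 99° -26° = 73°
crank pin P = (r cos θ, r sin θ) = (2.923717, 9.563048)
h = r sin θ − e = 9.563048 − 17 = -7.436952
sin φ = h / L = -7.436952 / 181 = -0.04108814
φ = arcsin(-0.04108814) = -2.354840°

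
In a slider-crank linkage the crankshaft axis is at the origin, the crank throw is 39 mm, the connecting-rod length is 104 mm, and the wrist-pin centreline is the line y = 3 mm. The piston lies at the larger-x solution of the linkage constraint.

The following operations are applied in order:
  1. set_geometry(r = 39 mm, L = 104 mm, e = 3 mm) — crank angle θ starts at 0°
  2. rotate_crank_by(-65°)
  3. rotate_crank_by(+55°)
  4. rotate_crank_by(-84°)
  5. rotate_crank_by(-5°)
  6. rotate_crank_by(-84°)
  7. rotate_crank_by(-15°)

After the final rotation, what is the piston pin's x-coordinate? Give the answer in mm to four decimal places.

set_geometry: r = 39 mm, L = 104 mm, e = 3 mm; θ ← 0°
rotate_crank_by(-65°): θ ← 0° -65° = -65°
rotate_crank_by(+55°): θ ← -65° +55° = -10°
rotate_crank_by(-84°): θ ← -10° -84° = -94°
rotate_crank_by(-5°): θ ← -94° -5° = -99°
rotate_crank_by(-84°): θ ← -99° -84° = -183°
rotate_crank_by(-15°): θ ← -183° -15° = -198°
crank pin P = (r cos θ, r sin θ) = (-37.091204, 12.051663)
h = r sin θ − e = 12.051663 − 3 = 9.051663
x = r cos θ + √(L² − h²) = -37.091204 + √(10816.0 − 81.9326) = -37.091204 + 103.605344 = 66.514140

66.5141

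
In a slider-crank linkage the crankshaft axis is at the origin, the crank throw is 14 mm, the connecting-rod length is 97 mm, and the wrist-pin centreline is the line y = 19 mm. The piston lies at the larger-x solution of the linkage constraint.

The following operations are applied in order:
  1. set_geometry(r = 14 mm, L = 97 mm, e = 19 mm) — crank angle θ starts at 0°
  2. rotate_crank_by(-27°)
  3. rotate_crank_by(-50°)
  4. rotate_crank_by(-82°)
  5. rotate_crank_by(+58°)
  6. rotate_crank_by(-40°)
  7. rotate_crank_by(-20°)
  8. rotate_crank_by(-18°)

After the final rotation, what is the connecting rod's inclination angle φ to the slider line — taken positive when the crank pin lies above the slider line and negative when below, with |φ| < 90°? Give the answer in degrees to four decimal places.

-11.4431

set_geometry: r = 14 mm, L = 97 mm, e = 19 mm; θ ← 0°
rotate_crank_by(-27°): θ ← 0° -27° = -27°
rotate_crank_by(-50°): θ ← -27° -50° = -77°
rotate_crank_by(-82°): θ ← -77° -82° = -159°
rotate_crank_by(+58°): θ ← -159° +58° = -101°
rotate_crank_by(-40°): θ ← -101° -40° = -141°
rotate_crank_by(-20°): θ ← -141° -20° = -161°
rotate_crank_by(-18°): θ ← -161° -18° = -179°
crank pin P = (r cos θ, r sin θ) = (-13.997868, -0.244334)
h = r sin θ − e = -0.244334 − 19 = -19.244334
sin φ = h / L = -19.244334 / 97 = -0.19839519
φ = arcsin(-0.19839519) = -11.443130°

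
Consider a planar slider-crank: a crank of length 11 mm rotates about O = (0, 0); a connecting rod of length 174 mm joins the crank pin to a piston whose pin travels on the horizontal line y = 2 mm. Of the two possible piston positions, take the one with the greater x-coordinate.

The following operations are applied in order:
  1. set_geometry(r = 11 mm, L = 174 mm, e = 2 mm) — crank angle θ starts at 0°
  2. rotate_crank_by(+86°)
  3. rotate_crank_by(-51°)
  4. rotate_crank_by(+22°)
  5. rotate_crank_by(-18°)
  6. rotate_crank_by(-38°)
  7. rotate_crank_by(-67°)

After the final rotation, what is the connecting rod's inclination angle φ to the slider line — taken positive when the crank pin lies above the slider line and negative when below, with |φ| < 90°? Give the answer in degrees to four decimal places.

-3.9707

set_geometry: r = 11 mm, L = 174 mm, e = 2 mm; θ ← 0°
rotate_crank_by(+86°): θ ← 0° +86° = 86°
rotate_crank_by(-51°): θ ← 86° -51° = 35°
rotate_crank_by(+22°): θ ← 35° +22° = 57°
rotate_crank_by(-18°): θ ← 57° -18° = 39°
rotate_crank_by(-38°): θ ← 39° -38° = 1°
rotate_crank_by(-67°): θ ← 1° -67° = -66°
crank pin P = (r cos θ, r sin θ) = (4.474103, -10.049000)
h = r sin θ − e = -10.049000 − 2 = -12.049000
sin φ = h / L = -12.049000 / 174 = -0.06924713
φ = arcsin(-0.06924713) = -3.970746°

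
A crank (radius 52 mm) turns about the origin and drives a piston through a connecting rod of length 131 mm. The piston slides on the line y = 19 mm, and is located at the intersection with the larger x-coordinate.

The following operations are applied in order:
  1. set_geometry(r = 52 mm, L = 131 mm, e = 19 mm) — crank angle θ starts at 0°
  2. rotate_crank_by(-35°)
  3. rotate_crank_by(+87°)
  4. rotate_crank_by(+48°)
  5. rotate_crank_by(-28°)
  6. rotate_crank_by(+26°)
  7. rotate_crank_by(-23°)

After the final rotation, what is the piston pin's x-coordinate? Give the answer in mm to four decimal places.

set_geometry: r = 52 mm, L = 131 mm, e = 19 mm; θ ← 0°
rotate_crank_by(-35°): θ ← 0° -35° = -35°
rotate_crank_by(+87°): θ ← -35° +87° = 52°
rotate_crank_by(+48°): θ ← 52° +48° = 100°
rotate_crank_by(-28°): θ ← 100° -28° = 72°
rotate_crank_by(+26°): θ ← 72° +26° = 98°
rotate_crank_by(-23°): θ ← 98° -23° = 75°
crank pin P = (r cos θ, r sin θ) = (13.458590, 50.228143)
h = r sin θ − e = 50.228143 − 19 = 31.228143
x = r cos θ + √(L² − h²) = 13.458590 + √(17161.0 − 975.1969) = 13.458590 + 127.223438 = 140.682028

140.6820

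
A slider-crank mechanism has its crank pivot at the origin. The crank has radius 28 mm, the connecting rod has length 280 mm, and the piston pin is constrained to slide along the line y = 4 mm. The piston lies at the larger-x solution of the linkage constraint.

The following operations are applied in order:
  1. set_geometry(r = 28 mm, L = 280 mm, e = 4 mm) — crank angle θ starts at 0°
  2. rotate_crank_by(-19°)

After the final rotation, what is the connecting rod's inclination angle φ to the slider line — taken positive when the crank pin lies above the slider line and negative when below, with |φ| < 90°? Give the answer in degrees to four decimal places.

set_geometry: r = 28 mm, L = 280 mm, e = 4 mm; θ ← 0°
rotate_crank_by(-19°): θ ← 0° -19° = -19°
crank pin P = (r cos θ, r sin θ) = (26.474520, -9.115908)
h = r sin θ − e = -9.115908 − 4 = -13.115908
sin φ = h / L = -13.115908 / 280 = -0.04684253
φ = arcsin(-0.04684253) = -2.684862°

-2.6849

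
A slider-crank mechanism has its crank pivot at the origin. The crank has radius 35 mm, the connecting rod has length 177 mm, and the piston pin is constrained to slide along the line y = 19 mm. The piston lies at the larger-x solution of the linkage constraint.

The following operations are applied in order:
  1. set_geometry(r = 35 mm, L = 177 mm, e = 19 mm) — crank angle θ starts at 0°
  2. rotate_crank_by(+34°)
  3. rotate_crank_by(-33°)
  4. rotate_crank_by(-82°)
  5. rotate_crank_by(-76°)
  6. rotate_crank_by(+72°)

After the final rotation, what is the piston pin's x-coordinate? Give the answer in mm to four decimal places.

171.6546

set_geometry: r = 35 mm, L = 177 mm, e = 19 mm; θ ← 0°
rotate_crank_by(+34°): θ ← 0° +34° = 34°
rotate_crank_by(-33°): θ ← 34° -33° = 1°
rotate_crank_by(-82°): θ ← 1° -82° = -81°
rotate_crank_by(-76°): θ ← -81° -76° = -157°
rotate_crank_by(+72°): θ ← -157° +72° = -85°
crank pin P = (r cos θ, r sin θ) = (3.050451, -34.866814)
h = r sin θ − e = -34.866814 − 19 = -53.866814
x = r cos θ + √(L² − h²) = 3.050451 + √(31329.0 − 2901.6337) = 3.050451 + 168.604170 = 171.654621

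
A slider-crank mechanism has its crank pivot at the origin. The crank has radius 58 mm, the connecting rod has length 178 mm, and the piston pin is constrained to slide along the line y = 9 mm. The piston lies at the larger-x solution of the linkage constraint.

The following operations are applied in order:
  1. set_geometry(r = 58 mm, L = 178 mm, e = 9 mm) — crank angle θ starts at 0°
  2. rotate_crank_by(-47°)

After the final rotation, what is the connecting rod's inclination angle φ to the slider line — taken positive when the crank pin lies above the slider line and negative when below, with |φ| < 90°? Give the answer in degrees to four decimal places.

set_geometry: r = 58 mm, L = 178 mm, e = 9 mm; θ ← 0°
rotate_crank_by(-47°): θ ← 0° -47° = -47°
crank pin P = (r cos θ, r sin θ) = (39.555905, -42.418515)
h = r sin θ − e = -42.418515 − 9 = -51.418515
sin φ = h / L = -51.418515 / 178 = -0.28886806
φ = arcsin(-0.28886806) = -16.790201°

-16.7902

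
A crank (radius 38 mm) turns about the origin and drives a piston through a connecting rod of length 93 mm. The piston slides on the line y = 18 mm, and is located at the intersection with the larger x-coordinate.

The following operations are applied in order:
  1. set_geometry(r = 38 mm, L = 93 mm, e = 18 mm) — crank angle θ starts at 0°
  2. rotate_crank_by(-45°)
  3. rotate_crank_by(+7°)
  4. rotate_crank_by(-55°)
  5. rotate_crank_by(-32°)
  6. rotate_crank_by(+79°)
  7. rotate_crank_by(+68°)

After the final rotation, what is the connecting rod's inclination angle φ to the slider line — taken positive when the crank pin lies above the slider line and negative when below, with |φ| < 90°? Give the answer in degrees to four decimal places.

-2.3202

set_geometry: r = 38 mm, L = 93 mm, e = 18 mm; θ ← 0°
rotate_crank_by(-45°): θ ← 0° -45° = -45°
rotate_crank_by(+7°): θ ← -45° +7° = -38°
rotate_crank_by(-55°): θ ← -38° -55° = -93°
rotate_crank_by(-32°): θ ← -93° -32° = -125°
rotate_crank_by(+79°): θ ← -125° +79° = -46°
rotate_crank_by(+68°): θ ← -46° +68° = 22°
crank pin P = (r cos θ, r sin θ) = (35.232986, 14.235051)
h = r sin θ − e = 14.235051 − 18 = -3.764949
sin φ = h / L = -3.764949 / 93 = -0.04048333
φ = arcsin(-0.04048333) = -2.320158°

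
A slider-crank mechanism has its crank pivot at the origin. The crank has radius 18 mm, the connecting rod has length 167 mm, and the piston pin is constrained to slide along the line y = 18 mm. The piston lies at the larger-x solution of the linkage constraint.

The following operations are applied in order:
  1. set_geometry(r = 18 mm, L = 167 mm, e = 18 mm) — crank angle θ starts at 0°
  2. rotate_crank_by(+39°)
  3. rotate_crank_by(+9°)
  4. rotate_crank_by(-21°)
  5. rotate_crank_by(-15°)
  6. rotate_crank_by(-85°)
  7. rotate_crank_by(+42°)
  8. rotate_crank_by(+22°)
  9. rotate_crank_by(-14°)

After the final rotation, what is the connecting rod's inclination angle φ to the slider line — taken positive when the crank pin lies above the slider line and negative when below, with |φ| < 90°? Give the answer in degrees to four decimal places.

-8.6211

set_geometry: r = 18 mm, L = 167 mm, e = 18 mm; θ ← 0°
rotate_crank_by(+39°): θ ← 0° +39° = 39°
rotate_crank_by(+9°): θ ← 39° +9° = 48°
rotate_crank_by(-21°): θ ← 48° -21° = 27°
rotate_crank_by(-15°): θ ← 27° -15° = 12°
rotate_crank_by(-85°): θ ← 12° -85° = -73°
rotate_crank_by(+42°): θ ← -73° +42° = -31°
rotate_crank_by(+22°): θ ← -31° +22° = -9°
rotate_crank_by(-14°): θ ← -9° -14° = -23°
crank pin P = (r cos θ, r sin θ) = (16.569087, -7.033160)
h = r sin θ − e = -7.033160 − 18 = -25.033160
sin φ = h / L = -25.033160 / 167 = -0.14989916
φ = arcsin(-0.14989916) = -8.621083°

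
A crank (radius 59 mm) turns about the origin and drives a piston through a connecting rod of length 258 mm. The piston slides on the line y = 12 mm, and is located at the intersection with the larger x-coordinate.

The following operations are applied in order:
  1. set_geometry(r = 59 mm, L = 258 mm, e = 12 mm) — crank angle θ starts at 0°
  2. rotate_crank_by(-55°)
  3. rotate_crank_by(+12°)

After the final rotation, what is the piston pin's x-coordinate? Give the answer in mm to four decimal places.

295.8062

set_geometry: r = 59 mm, L = 258 mm, e = 12 mm; θ ← 0°
rotate_crank_by(-55°): θ ← 0° -55° = -55°
rotate_crank_by(+12°): θ ← -55° +12° = -43°
crank pin P = (r cos θ, r sin θ) = (43.149868, -40.237903)
h = r sin θ − e = -40.237903 − 12 = -52.237903
x = r cos θ + √(L² − h²) = 43.149868 + √(66564.0 − 2728.7985) = 43.149868 + 252.656291 = 295.806160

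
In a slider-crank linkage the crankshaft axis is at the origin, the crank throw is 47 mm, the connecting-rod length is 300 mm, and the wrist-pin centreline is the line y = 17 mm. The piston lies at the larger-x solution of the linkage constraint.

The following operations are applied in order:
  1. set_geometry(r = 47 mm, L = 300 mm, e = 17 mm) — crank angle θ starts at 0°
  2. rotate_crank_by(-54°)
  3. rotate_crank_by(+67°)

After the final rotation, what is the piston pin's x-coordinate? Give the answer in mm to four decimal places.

345.7265

set_geometry: r = 47 mm, L = 300 mm, e = 17 mm; θ ← 0°
rotate_crank_by(-54°): θ ← 0° -54° = -54°
rotate_crank_by(+67°): θ ← -54° +67° = 13°
crank pin P = (r cos θ, r sin θ) = (45.795393, 10.572700)
h = r sin θ − e = 10.572700 − 17 = -6.427300
x = r cos θ + √(L² − h²) = 45.795393 + √(90000.0 − 41.3102) = 45.795393 + 299.931142 = 345.726535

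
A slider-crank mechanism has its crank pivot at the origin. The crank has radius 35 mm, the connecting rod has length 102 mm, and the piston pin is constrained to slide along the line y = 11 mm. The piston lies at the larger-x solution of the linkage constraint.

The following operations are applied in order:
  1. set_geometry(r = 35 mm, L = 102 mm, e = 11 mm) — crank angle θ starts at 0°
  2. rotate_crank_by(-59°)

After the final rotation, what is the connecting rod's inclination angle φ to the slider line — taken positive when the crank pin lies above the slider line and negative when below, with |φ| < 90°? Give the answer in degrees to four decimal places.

set_geometry: r = 35 mm, L = 102 mm, e = 11 mm; θ ← 0°
rotate_crank_by(-59°): θ ← 0° -59° = -59°
crank pin P = (r cos θ, r sin θ) = (18.026333, -30.000856)
h = r sin θ − e = -30.000856 − 11 = -41.000856
sin φ = h / L = -41.000856 / 102 = -0.40196917
φ = arcsin(-0.40196917) = -23.701339°

-23.7013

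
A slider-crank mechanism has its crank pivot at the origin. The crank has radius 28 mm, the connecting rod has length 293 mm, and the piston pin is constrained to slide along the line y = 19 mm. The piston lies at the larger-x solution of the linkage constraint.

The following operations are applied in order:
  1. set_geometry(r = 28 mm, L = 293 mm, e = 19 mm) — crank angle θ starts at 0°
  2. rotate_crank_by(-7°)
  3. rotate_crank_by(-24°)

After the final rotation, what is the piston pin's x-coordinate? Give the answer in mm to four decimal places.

set_geometry: r = 28 mm, L = 293 mm, e = 19 mm; θ ← 0°
rotate_crank_by(-7°): θ ← 0° -7° = -7°
rotate_crank_by(-24°): θ ← -7° -24° = -31°
crank pin P = (r cos θ, r sin θ) = (24.000684, -14.421066)
h = r sin θ − e = -14.421066 − 19 = -33.421066
x = r cos θ + √(L² − h²) = 24.000684 + √(85849.0 − 1116.9677) = 24.000684 + 291.087671 = 315.088356

315.0884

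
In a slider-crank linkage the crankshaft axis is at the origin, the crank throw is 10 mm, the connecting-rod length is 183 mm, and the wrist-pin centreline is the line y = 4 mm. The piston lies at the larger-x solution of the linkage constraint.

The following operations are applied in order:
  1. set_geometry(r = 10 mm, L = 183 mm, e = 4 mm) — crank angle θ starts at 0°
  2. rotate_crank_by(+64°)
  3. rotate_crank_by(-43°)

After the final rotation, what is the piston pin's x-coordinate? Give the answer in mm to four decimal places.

192.3353

set_geometry: r = 10 mm, L = 183 mm, e = 4 mm; θ ← 0°
rotate_crank_by(+64°): θ ← 0° +64° = 64°
rotate_crank_by(-43°): θ ← 64° -43° = 21°
crank pin P = (r cos θ, r sin θ) = (9.335804, 3.583679)
h = r sin θ − e = 3.583679 − 4 = -0.416321
x = r cos θ + √(L² − h²) = 9.335804 + √(33489.0 − 0.1733) = 9.335804 + 182.999526 = 192.335331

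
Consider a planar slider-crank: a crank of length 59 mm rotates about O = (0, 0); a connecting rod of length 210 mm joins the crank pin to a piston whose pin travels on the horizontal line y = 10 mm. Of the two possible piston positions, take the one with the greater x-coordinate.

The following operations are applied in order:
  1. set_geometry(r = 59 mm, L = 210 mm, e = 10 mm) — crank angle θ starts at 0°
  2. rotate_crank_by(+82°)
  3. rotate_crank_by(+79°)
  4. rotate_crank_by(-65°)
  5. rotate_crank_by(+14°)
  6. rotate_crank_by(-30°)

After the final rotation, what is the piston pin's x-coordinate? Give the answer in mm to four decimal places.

214.6616

set_geometry: r = 59 mm, L = 210 mm, e = 10 mm; θ ← 0°
rotate_crank_by(+82°): θ ← 0° +82° = 82°
rotate_crank_by(+79°): θ ← 82° +79° = 161°
rotate_crank_by(-65°): θ ← 161° -65° = 96°
rotate_crank_by(+14°): θ ← 96° +14° = 110°
rotate_crank_by(-30°): θ ← 110° -30° = 80°
crank pin P = (r cos θ, r sin θ) = (10.245242, 58.103657)
h = r sin θ − e = 58.103657 − 10 = 48.103657
x = r cos θ + √(L² − h²) = 10.245242 + √(44100.0 − 2313.9619) = 10.245242 + 204.416335 = 214.661578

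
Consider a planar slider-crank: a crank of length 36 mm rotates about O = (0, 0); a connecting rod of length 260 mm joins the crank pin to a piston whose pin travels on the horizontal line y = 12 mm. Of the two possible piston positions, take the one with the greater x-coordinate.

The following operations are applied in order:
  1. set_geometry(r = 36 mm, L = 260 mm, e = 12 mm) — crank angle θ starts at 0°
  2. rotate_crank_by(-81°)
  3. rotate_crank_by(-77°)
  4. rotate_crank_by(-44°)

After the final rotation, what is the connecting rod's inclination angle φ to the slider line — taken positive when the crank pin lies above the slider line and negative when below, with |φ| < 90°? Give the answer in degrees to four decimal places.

0.3274

set_geometry: r = 36 mm, L = 260 mm, e = 12 mm; θ ← 0°
rotate_crank_by(-81°): θ ← 0° -81° = -81°
rotate_crank_by(-77°): θ ← -81° -77° = -158°
rotate_crank_by(-44°): θ ← -158° -44° = -202°
crank pin P = (r cos θ, r sin θ) = (-33.378619, 13.485837)
h = r sin θ − e = 13.485837 − 12 = 1.485837
sin φ = h / L = 1.485837 / 260 = 0.00571476
φ = arcsin(0.00571476) = 0.327433°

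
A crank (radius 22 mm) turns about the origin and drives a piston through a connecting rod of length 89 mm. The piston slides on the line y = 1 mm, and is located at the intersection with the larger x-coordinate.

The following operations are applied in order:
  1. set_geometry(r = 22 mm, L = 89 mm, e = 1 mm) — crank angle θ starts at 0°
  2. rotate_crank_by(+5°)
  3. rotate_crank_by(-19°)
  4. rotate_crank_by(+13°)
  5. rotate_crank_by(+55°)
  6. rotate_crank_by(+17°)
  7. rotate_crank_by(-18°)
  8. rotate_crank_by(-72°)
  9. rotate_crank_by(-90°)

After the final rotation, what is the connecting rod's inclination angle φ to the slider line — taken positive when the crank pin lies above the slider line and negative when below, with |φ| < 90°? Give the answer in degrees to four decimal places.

-14.1794

set_geometry: r = 22 mm, L = 89 mm, e = 1 mm; θ ← 0°
rotate_crank_by(+5°): θ ← 0° +5° = 5°
rotate_crank_by(-19°): θ ← 5° -19° = -14°
rotate_crank_by(+13°): θ ← -14° +13° = -1°
rotate_crank_by(+55°): θ ← -1° +55° = 54°
rotate_crank_by(+17°): θ ← 54° +17° = 71°
rotate_crank_by(-18°): θ ← 71° -18° = 53°
rotate_crank_by(-72°): θ ← 53° -72° = -19°
rotate_crank_by(-90°): θ ← -19° -90° = -109°
crank pin P = (r cos θ, r sin θ) = (-7.162499, -20.801409)
h = r sin θ − e = -20.801409 − 1 = -21.801409
sin φ = h / L = -21.801409 / 89 = -0.24495965
φ = arcsin(-0.24495965) = -14.179449°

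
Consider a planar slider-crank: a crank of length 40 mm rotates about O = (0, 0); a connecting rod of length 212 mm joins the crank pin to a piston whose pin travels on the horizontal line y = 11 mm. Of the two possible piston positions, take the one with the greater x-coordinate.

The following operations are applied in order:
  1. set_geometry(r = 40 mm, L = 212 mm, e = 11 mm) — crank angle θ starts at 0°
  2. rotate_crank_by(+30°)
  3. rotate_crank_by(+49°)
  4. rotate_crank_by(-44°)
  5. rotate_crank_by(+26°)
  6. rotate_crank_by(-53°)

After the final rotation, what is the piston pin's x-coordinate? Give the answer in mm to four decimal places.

251.5411

set_geometry: r = 40 mm, L = 212 mm, e = 11 mm; θ ← 0°
rotate_crank_by(+30°): θ ← 0° +30° = 30°
rotate_crank_by(+49°): θ ← 30° +49° = 79°
rotate_crank_by(-44°): θ ← 79° -44° = 35°
rotate_crank_by(+26°): θ ← 35° +26° = 61°
rotate_crank_by(-53°): θ ← 61° -53° = 8°
crank pin P = (r cos θ, r sin θ) = (39.610723, 5.566924)
h = r sin θ − e = 5.566924 − 11 = -5.433076
x = r cos θ + √(L² − h²) = 39.610723 + √(44944.0 − 29.5183) = 39.610723 + 211.930370 = 251.541093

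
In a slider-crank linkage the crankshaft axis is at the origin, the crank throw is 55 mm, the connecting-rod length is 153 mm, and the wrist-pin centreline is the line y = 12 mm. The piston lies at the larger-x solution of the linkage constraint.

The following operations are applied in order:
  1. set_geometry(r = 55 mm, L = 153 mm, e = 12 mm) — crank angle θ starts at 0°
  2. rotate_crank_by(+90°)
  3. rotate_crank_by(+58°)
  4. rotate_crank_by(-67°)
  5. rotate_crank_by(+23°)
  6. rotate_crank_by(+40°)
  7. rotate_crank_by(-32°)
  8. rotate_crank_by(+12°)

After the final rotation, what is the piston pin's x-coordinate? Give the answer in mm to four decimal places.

118.5100

set_geometry: r = 55 mm, L = 153 mm, e = 12 mm; θ ← 0°
rotate_crank_by(+90°): θ ← 0° +90° = 90°
rotate_crank_by(+58°): θ ← 90° +58° = 148°
rotate_crank_by(-67°): θ ← 148° -67° = 81°
rotate_crank_by(+23°): θ ← 81° +23° = 104°
rotate_crank_by(+40°): θ ← 104° +40° = 144°
rotate_crank_by(-32°): θ ← 144° -32° = 112°
rotate_crank_by(+12°): θ ← 112° +12° = 124°
crank pin P = (r cos θ, r sin θ) = (-30.755610, 45.597066)
h = r sin θ − e = 45.597066 − 12 = 33.597066
x = r cos θ + √(L² − h²) = -30.755610 + √(23409.0 − 1128.7629) = -30.755610 + 149.265660 = 118.510050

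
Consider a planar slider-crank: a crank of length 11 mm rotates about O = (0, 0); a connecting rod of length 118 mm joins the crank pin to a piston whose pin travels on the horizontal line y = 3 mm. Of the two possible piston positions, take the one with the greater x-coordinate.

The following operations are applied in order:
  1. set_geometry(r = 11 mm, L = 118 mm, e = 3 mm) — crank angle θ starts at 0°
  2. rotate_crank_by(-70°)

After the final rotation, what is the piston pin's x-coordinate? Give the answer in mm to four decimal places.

121.0061

set_geometry: r = 11 mm, L = 118 mm, e = 3 mm; θ ← 0°
rotate_crank_by(-70°): θ ← 0° -70° = -70°
crank pin P = (r cos θ, r sin θ) = (3.762222, -10.336619)
h = r sin θ − e = -10.336619 − 3 = -13.336619
x = r cos θ + √(L² − h²) = 3.762222 + √(13924.0 − 177.8654) = 3.762222 + 117.243911 = 121.006132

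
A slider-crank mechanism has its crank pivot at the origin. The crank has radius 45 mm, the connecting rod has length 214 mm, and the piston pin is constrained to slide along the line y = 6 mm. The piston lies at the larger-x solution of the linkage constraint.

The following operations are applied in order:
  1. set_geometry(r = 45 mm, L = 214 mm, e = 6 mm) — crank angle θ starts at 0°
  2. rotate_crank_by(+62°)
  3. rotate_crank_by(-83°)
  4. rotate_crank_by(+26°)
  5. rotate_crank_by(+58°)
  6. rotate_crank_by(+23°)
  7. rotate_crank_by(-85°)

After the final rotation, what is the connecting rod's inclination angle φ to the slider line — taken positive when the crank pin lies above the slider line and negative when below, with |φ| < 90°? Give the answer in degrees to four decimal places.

set_geometry: r = 45 mm, L = 214 mm, e = 6 mm; θ ← 0°
rotate_crank_by(+62°): θ ← 0° +62° = 62°
rotate_crank_by(-83°): θ ← 62° -83° = -21°
rotate_crank_by(+26°): θ ← -21° +26° = 5°
rotate_crank_by(+58°): θ ← 5° +58° = 63°
rotate_crank_by(+23°): θ ← 63° +23° = 86°
rotate_crank_by(-85°): θ ← 86° -85° = 1°
crank pin P = (r cos θ, r sin θ) = (44.993146, 0.785358)
h = r sin θ − e = 0.785358 − 6 = -5.214642
sin φ = h / L = -5.214642 / 214 = -0.02436748
φ = arcsin(-0.02436748) = -1.396292°

-1.3963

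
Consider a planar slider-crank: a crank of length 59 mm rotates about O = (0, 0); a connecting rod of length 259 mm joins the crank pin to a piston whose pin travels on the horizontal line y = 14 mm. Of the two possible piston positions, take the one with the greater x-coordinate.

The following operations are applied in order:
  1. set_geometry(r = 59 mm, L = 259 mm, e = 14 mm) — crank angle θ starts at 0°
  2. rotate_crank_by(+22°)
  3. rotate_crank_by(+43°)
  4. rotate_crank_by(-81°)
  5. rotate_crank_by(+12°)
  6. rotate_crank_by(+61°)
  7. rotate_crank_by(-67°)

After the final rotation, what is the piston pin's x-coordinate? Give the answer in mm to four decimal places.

set_geometry: r = 59 mm, L = 259 mm, e = 14 mm; θ ← 0°
rotate_crank_by(+22°): θ ← 0° +22° = 22°
rotate_crank_by(+43°): θ ← 22° +43° = 65°
rotate_crank_by(-81°): θ ← 65° -81° = -16°
rotate_crank_by(+12°): θ ← -16° +12° = -4°
rotate_crank_by(+61°): θ ← -4° +61° = 57°
rotate_crank_by(-67°): θ ← 57° -67° = -10°
crank pin P = (r cos θ, r sin θ) = (58.103657, -10.245242)
h = r sin θ − e = -10.245242 − 14 = -24.245242
x = r cos θ + √(L² − h²) = 58.103657 + √(67081.0 − 587.8318) = 58.103657 + 257.862693 = 315.966350

315.9663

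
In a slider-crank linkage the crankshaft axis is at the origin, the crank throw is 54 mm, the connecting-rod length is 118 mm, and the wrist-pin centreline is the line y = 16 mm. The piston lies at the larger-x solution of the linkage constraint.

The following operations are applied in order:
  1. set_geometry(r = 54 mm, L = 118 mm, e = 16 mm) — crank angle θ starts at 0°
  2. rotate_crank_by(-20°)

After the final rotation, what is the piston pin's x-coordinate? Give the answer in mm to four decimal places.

set_geometry: r = 54 mm, L = 118 mm, e = 16 mm; θ ← 0°
rotate_crank_by(-20°): θ ← 0° -20° = -20°
crank pin P = (r cos θ, r sin θ) = (50.743402, -18.469088)
h = r sin θ − e = -18.469088 − 16 = -34.469088
x = r cos θ + √(L² − h²) = 50.743402 + √(13924.0 − 1188.1180) = 50.743402 + 112.853365 = 163.596767

163.5968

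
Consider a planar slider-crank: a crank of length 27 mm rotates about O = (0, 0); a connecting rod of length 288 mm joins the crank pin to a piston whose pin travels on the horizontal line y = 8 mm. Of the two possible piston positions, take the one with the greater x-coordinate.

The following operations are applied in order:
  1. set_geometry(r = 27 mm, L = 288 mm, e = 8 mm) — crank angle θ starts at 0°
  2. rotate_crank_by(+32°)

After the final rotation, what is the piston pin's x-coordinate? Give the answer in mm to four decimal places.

310.8282

set_geometry: r = 27 mm, L = 288 mm, e = 8 mm; θ ← 0°
rotate_crank_by(+32°): θ ← 0° +32° = 32°
crank pin P = (r cos θ, r sin θ) = (22.897299, 14.307820)
h = r sin θ − e = 14.307820 − 8 = 6.307820
x = r cos θ + √(L² − h²) = 22.897299 + √(82944.0 − 39.7886) = 22.897299 + 287.930914 = 310.828213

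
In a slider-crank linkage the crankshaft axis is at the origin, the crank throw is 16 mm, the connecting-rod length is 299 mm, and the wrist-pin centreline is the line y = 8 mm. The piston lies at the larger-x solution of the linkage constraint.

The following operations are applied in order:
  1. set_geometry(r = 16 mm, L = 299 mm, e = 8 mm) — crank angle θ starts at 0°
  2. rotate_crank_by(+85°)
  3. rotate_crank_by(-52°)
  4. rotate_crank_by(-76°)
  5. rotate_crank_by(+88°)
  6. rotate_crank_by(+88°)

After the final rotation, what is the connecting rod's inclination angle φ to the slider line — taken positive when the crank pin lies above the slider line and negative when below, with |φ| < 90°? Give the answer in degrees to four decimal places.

0.7093

set_geometry: r = 16 mm, L = 299 mm, e = 8 mm; θ ← 0°
rotate_crank_by(+85°): θ ← 0° +85° = 85°
rotate_crank_by(-52°): θ ← 85° -52° = 33°
rotate_crank_by(-76°): θ ← 33° -76° = -43°
rotate_crank_by(+88°): θ ← -43° +88° = 45°
rotate_crank_by(+88°): θ ← 45° +88° = 133°
crank pin P = (r cos θ, r sin θ) = (-10.911974, 11.701659)
h = r sin θ − e = 11.701659 − 8 = 3.701659
sin φ = h / L = 3.701659 / 299 = 0.01238013
φ = arcsin(0.01238013) = 0.709347°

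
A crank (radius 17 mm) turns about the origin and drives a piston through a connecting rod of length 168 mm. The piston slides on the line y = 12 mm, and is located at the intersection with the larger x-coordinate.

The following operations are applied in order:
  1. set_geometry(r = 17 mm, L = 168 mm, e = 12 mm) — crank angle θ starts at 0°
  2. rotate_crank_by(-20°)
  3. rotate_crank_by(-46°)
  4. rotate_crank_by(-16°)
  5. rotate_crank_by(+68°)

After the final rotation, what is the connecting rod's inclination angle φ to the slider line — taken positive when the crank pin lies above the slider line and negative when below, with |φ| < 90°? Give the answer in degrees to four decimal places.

-5.5036

set_geometry: r = 17 mm, L = 168 mm, e = 12 mm; θ ← 0°
rotate_crank_by(-20°): θ ← 0° -20° = -20°
rotate_crank_by(-46°): θ ← -20° -46° = -66°
rotate_crank_by(-16°): θ ← -66° -16° = -82°
rotate_crank_by(+68°): θ ← -82° +68° = -14°
crank pin P = (r cos θ, r sin θ) = (16.495027, -4.112672)
h = r sin θ − e = -4.112672 − 12 = -16.112672
sin φ = h / L = -16.112672 / 168 = -0.09590876
φ = arcsin(-0.09590876) = -5.503627°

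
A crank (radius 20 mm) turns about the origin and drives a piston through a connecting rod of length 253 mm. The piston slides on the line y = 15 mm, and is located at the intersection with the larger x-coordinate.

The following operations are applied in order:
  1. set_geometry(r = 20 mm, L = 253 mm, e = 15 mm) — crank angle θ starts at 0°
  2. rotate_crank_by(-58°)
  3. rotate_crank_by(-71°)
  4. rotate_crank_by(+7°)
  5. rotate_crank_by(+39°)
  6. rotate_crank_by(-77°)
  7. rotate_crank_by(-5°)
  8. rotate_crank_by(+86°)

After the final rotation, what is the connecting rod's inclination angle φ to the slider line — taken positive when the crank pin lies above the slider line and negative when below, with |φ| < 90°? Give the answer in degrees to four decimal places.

-7.8678

set_geometry: r = 20 mm, L = 253 mm, e = 15 mm; θ ← 0°
rotate_crank_by(-58°): θ ← 0° -58° = -58°
rotate_crank_by(-71°): θ ← -58° -71° = -129°
rotate_crank_by(+7°): θ ← -129° +7° = -122°
rotate_crank_by(+39°): θ ← -122° +39° = -83°
rotate_crank_by(-77°): θ ← -83° -77° = -160°
rotate_crank_by(-5°): θ ← -160° -5° = -165°
rotate_crank_by(+86°): θ ← -165° +86° = -79°
crank pin P = (r cos θ, r sin θ) = (3.816180, -19.632544)
h = r sin θ − e = -19.632544 − 15 = -34.632544
sin φ = h / L = -34.632544 / 253 = -0.13688752
φ = arcsin(-0.13688752) = -7.867780°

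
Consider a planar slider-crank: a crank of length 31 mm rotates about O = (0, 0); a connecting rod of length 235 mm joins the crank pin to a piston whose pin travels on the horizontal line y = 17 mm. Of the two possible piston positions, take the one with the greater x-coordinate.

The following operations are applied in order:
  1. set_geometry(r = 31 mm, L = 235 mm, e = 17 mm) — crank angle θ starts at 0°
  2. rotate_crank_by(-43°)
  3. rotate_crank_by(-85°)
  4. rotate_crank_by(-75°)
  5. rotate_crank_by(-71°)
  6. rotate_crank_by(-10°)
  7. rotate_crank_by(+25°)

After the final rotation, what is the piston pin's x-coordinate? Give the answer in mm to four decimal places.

set_geometry: r = 31 mm, L = 235 mm, e = 17 mm; θ ← 0°
rotate_crank_by(-43°): θ ← 0° -43° = -43°
rotate_crank_by(-85°): θ ← -43° -85° = -128°
rotate_crank_by(-75°): θ ← -128° -75° = -203°
rotate_crank_by(-71°): θ ← -203° -71° = -274°
rotate_crank_by(-10°): θ ← -274° -10° = -284°
rotate_crank_by(+25°): θ ← -284° +25° = -259°
crank pin P = (r cos θ, r sin θ) = (-5.915079, 30.430443)
h = r sin θ − e = 30.430443 − 17 = 13.430443
x = r cos θ + √(L² − h²) = -5.915079 + √(55225.0 − 180.3768) = -5.915079 + 234.615906 = 228.700827

228.7008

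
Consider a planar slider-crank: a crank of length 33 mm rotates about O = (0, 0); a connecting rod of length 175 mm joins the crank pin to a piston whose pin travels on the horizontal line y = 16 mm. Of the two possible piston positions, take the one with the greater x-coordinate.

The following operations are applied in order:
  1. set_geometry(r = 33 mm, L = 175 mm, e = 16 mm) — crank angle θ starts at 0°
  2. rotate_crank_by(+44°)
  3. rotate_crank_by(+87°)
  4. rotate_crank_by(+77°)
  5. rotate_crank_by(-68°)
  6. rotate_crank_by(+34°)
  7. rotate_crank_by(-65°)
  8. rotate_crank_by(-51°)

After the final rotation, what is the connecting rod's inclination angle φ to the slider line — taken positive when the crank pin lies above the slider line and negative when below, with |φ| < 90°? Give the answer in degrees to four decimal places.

3.9272

set_geometry: r = 33 mm, L = 175 mm, e = 16 mm; θ ← 0°
rotate_crank_by(+44°): θ ← 0° +44° = 44°
rotate_crank_by(+87°): θ ← 44° +87° = 131°
rotate_crank_by(+77°): θ ← 131° +77° = 208°
rotate_crank_by(-68°): θ ← 208° -68° = 140°
rotate_crank_by(+34°): θ ← 140° +34° = 174°
rotate_crank_by(-65°): θ ← 174° -65° = 109°
rotate_crank_by(-51°): θ ← 109° -51° = 58°
crank pin P = (r cos θ, r sin θ) = (17.487336, 27.985587)
h = r sin θ − e = 27.985587 − 16 = 11.985587
sin φ = h / L = 11.985587 / 175 = 0.06848907
φ = arcsin(0.06848907) = 3.927209°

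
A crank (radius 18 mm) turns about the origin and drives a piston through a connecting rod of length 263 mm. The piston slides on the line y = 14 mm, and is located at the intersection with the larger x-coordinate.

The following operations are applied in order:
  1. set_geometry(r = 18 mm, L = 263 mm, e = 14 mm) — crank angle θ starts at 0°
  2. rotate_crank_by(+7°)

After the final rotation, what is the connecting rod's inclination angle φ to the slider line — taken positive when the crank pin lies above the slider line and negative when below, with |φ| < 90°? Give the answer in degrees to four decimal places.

set_geometry: r = 18 mm, L = 263 mm, e = 14 mm; θ ← 0°
rotate_crank_by(+7°): θ ← 0° +7° = 7°
crank pin P = (r cos θ, r sin θ) = (17.865831, 2.193648)
h = r sin θ − e = 2.193648 − 14 = -11.806352
sin φ = h / L = -11.806352 / 263 = -0.04489107
φ = arcsin(-0.04489107) = -2.572934°

-2.5729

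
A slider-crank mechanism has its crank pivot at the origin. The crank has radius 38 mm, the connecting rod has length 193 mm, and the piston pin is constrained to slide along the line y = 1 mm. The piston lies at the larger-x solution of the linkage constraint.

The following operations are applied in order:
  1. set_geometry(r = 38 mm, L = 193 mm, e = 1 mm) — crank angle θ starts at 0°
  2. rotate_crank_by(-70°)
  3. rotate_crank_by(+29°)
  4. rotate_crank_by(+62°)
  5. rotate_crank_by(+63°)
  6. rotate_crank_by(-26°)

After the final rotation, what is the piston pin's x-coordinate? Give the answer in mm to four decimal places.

set_geometry: r = 38 mm, L = 193 mm, e = 1 mm; θ ← 0°
rotate_crank_by(-70°): θ ← 0° -70° = -70°
rotate_crank_by(+29°): θ ← -70° +29° = -41°
rotate_crank_by(+62°): θ ← -41° +62° = 21°
rotate_crank_by(+63°): θ ← 21° +63° = 84°
rotate_crank_by(-26°): θ ← 84° -26° = 58°
crank pin P = (r cos θ, r sin θ) = (20.136932, 32.225828)
h = r sin θ − e = 32.225828 − 1 = 31.225828
x = r cos θ + √(L² − h²) = 20.136932 + √(37249.0 − 975.0523) = 20.136932 + 190.457207 = 210.594139

210.5941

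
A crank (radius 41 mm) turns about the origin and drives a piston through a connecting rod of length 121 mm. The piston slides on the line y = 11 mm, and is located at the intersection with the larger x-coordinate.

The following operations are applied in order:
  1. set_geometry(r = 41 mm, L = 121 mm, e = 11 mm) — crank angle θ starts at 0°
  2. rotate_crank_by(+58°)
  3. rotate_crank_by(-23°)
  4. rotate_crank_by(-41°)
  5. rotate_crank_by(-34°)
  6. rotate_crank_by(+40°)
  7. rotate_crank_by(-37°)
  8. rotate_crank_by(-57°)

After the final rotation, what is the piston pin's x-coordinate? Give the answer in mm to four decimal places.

106.4440

set_geometry: r = 41 mm, L = 121 mm, e = 11 mm; θ ← 0°
rotate_crank_by(+58°): θ ← 0° +58° = 58°
rotate_crank_by(-23°): θ ← 58° -23° = 35°
rotate_crank_by(-41°): θ ← 35° -41° = -6°
rotate_crank_by(-34°): θ ← -6° -34° = -40°
rotate_crank_by(+40°): θ ← -40° +40° = 0°
rotate_crank_by(-37°): θ ← 0° -37° = -37°
rotate_crank_by(-57°): θ ← -37° -57° = -94°
crank pin P = (r cos θ, r sin θ) = (-2.860015, -40.900126)
h = r sin θ − e = -40.900126 − 11 = -51.900126
x = r cos θ + √(L² − h²) = -2.860015 + √(14641.0 − 2693.6231) = -2.860015 + 109.304057 = 106.444042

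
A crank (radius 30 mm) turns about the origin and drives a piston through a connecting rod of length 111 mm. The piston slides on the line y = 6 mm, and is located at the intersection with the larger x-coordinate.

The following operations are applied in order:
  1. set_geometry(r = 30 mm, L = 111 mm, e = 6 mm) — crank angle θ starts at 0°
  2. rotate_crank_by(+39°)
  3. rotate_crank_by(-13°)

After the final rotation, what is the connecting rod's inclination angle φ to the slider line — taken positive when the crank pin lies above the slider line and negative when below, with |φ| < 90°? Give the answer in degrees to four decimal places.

3.6938

set_geometry: r = 30 mm, L = 111 mm, e = 6 mm; θ ← 0°
rotate_crank_by(+39°): θ ← 0° +39° = 39°
rotate_crank_by(-13°): θ ← 39° -13° = 26°
crank pin P = (r cos θ, r sin θ) = (26.963821, 13.151134)
h = r sin θ − e = 13.151134 − 6 = 7.151134
sin φ = h / L = 7.151134 / 111 = 0.06442463
φ = arcsin(0.06442463) = 3.693818°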